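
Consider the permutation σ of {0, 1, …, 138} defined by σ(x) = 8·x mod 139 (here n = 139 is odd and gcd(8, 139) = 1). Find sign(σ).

Orbit of 94 under x↦8x: [94, 57, 39, 34, 133, 91, 33]… (length divides ord_139(8)).
4 cycles of lengths [46, 46, 46, 1].
sign(π) = (−1)^{n − #cycles} = (−1)^{139−4} = (−1)^135 = -1.

-1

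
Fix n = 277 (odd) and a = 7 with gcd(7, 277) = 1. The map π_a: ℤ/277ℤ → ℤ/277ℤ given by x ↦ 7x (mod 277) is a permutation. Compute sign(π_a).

Start at x=19: 19 → 133 → 100 → 146 → 191 → 229 → 218 → … (one orbit).
Cycle lengths of π_7 on ℤ/277ℤ: [138, 138, 1]; 3 cycles in total.
sign(π) = (−1)^{n − #cycles} = (−1)^{277−3} = (−1)^274 = +1.
Zolotarev: (7|277) = +1, matching the cycle-count sign.

+1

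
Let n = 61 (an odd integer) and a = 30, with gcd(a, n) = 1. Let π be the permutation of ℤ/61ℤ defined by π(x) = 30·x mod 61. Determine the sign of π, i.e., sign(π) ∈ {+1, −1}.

-1

Orbit of 49 under x↦30x: [49, 6, 58, 32, 45, 8, 57]… (length divides ord_61(30)).
2 cycles of lengths [60, 1].
n − c = 61 − 2 = 59; sign = (−1)^59 = -1.
(30|61)_J = -1 (Zolotarev's lemma cross-check).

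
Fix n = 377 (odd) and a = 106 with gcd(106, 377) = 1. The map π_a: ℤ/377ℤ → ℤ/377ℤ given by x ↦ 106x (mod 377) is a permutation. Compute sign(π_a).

Orbit of 31 under x↦106x: [31, 270, 345, 1, 106, 303, 73]… (length divides ord_377(106)).
Cycle type of π: 84×4 + 28 + 12 + 1; total 7 cycles.
n − c = 377 − 7 = 370; sign = (−1)^370 = +1.
Zolotarev: (106|377) = +1, matching the cycle-count sign.

+1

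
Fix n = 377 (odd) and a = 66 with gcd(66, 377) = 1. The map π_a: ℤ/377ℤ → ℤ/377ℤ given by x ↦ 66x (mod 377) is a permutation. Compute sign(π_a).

Start at x=66: 66 → 209 → 222 → 326 → 27 → 274 → 365 → … (one orbit).
The orbit structure of x ↦ 66x mod 377: 26 orbits of sizes [28, 28, 28, 28, 28, 28, 28, 28, 28, 28, 28, 28, 28, 1, 1, 1, 1, 1, 1, 1, 1, 1, 1, 1, 1, 1].
26 cycles on 377: each ℓ→(−1)^(ℓ−1), product (−1)^351 = -1.
Via Zolotarev, sign(π_{66}) = (66|377) = -1.

-1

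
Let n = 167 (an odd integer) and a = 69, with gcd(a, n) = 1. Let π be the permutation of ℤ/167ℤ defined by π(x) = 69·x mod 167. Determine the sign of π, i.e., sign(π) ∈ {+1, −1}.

-1

Trace 29: π^k(29) = [29, 164, 127, 79, 107, 35, 77] for k=0..6.
Cycle lengths of π_69 on ℤ/167ℤ: [166, 1]; 2 cycles in total.
2 cycles on 167: each ℓ→(−1)^(ℓ−1), product (−1)^165 = -1.
Via Zolotarev, sign(π_{69}) = (69|167) = -1.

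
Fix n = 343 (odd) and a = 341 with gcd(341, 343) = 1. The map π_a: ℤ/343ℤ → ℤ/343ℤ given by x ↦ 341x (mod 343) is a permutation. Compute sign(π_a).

Trace 24: π^k(24) = [24, 295, 96, 151, 41, 261, 164] for k=0..6.
4 cycles of lengths [294, 42, 6, 1].
4 cycles on 343: each ℓ→(−1)^(ℓ−1), product (−1)^339 = -1.

-1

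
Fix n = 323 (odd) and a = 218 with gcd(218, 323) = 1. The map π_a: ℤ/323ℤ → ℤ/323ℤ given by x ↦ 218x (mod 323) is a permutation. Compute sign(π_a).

Orbit of 25 under x↦218x: [25, 282, 106, 175, 36, 96, 256]… (length divides ord_323(218)).
π_218 has 6 disjoint cycles with lengths [144, 144, 16, 9, 9, 1] on {0,…,322}.
With 6 cycles on 323 points, sign = (−1)^{323−6} = -1.
Check: (218/323) = -1 by Zolotarev.

-1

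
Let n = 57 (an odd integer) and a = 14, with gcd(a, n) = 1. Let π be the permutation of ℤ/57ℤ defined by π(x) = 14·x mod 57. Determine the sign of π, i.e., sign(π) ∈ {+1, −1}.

Start at x=7: 7 → 41 → 4 → 56 → 43 → 32 → 49 → … (one orbit).
Decompose π into cycles: lengths [18, 18, 18, 2, 1] (5 cycles, including the fixed point 0).
Σ(ℓ_i−1) = 57−5 = 52; sign = (−1)^52 = +1.
Zolotarev: (14|57) = +1, matching the cycle-count sign.

+1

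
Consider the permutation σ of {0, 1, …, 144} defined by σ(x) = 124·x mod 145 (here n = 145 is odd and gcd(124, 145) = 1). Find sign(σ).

Start at x=39: 39 → 51 → 89 → 16 → 99 → 96 → 14 → … (one orbit).
Decompose π into cycles: lengths [28, 28, 28, 28, 28, 2, 2, 1] (8 cycles, including the fixed point 0).
145 − 8 = 137 transpositions; sign(π) = (−1)^137 = -1.
Via Zolotarev, sign(π_{124}) = (124|145) = -1.

-1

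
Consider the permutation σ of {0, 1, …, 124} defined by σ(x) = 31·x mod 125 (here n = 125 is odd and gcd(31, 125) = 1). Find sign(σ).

+1

Orbit of 36 under x↦31x: [36, 116, 96, 101, 6, 61, 16]… (length divides ord_125(31)).
The orbit structure of x ↦ 31x mod 125: 13 orbits of sizes [25, 25, 25, 25, 5, 5, 5, 5, 1, 1, 1, 1, 1].
n − c = 125 − 13 = 112; sign = (−1)^112 = +1.
Via Zolotarev, sign(π_{31}) = (31|125) = +1.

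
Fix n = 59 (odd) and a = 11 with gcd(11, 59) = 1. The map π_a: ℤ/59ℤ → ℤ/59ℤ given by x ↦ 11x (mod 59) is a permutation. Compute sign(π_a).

-1

Trace 53: π^k(53) = [53, 52, 41, 38, 5, 55, 15] for k=0..6.
2 cycles of lengths [58, 1].
2 cycles on 59: each ℓ→(−1)^(ℓ−1), product (−1)^57 = -1.
(11|59)_J = -1 (Zolotarev's lemma cross-check).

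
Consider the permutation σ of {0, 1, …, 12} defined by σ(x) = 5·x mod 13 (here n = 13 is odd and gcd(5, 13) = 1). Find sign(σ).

Start at x=12: 12 → 8 → 1 → 5 → 12 (one orbit).
π_5 has 4 disjoint cycles with lengths [4, 4, 4, 1] on {0,…,12}.
4 cycles on 13: each ℓ→(−1)^(ℓ−1), product (−1)^9 = -1.
(5|13)_J = -1 (Zolotarev's lemma cross-check).

-1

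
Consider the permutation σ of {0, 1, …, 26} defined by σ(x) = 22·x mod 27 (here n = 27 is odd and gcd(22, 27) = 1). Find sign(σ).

+1

Start at x=16: 16 → 1 → 22 → 25 → 10 → 4 → 7 → … (one orbit).
Cycle lengths of π_22 on ℤ/27ℤ: [9, 9, 3, 3, 1, 1, 1]; 7 cycles in total.
sign(π) = (−1)^{n − #cycles} = (−1)^{27−7} = (−1)^20 = +1.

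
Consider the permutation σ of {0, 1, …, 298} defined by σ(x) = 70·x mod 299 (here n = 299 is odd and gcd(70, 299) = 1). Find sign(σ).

-1

Orbit of 70 under x↦70x: [70, 116, 47, 1]… (length divides ord_299(70)).
92 cycles of lengths [4, 4, 4, 4, 4, 4, 4, 4, 4, 4, 4, 4, 4, 4, 4, 4, 4, 4, 4, 4, 4, 4, 4, 4, 4, 4, 4, 4, 4, 4, 4, 4, 4, 4, 4, 4, 4, 4, 4, 4, 4, 4, 4, 4, 4, 4, 4, 4, 4, 4, 4, 4, 4, 4, 4, 4, 4, 4, 4, 4, 4, 4, 4, 4, 4, 4, 4, 4, 4, 1, 1, 1, 1, 1, 1, 1, 1, 1, 1, 1, 1, 1, 1, 1, 1, 1, 1, 1, 1, 1, 1, 1].
n − c = 299 − 92 = 207; sign = (−1)^207 = -1.
Zolotarev: (70|299) = -1, matching the cycle-count sign.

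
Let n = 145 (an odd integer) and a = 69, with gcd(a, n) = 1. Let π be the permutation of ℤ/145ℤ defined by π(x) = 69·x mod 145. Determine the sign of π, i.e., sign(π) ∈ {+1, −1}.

Orbit of 104 under x↦69x: [104, 71, 114, 36, 19, 6, 124]… (length divides ord_145(69)).
8 cycles of lengths [28, 28, 28, 28, 28, 2, 2, 1].
n − c = 145 − 8 = 137; sign = (−1)^137 = -1.
(69|145)_J = -1 (Zolotarev's lemma cross-check).

-1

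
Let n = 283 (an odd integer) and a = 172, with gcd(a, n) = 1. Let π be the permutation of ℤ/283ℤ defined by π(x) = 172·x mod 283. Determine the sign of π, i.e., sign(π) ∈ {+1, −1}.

Start at x=134: 134 → 125 → 275 → 39 → 199 → 268 → 250 → … (one orbit).
Decompose π into cycles: lengths [94, 94, 94, 1] (4 cycles, including the fixed point 0).
n − c = 283 − 4 = 279; sign = (−1)^279 = -1.

-1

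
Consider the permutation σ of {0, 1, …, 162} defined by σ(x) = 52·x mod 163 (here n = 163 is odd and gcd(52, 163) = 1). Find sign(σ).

Orbit of 79 under x↦52x: [79, 33, 86, 71, 106, 133, 70]… (length divides ord_163(52)).
Cycle lengths of π_52 on ℤ/163ℤ: [162, 1]; 2 cycles in total.
With 2 cycles on 163 points, sign = (−1)^{163−2} = -1.
The Jacobi symbol (52|163) = -1 (Zolotarev) agrees.

-1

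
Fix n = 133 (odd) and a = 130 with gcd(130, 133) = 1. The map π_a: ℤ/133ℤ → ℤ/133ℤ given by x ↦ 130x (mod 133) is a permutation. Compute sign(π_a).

+1

Start at x=64: 64 → 74 → 44 → 1 → 130 → 9 → 106 → … (one orbit).
17 cycles of lengths [9, 9, 9, 9, 9, 9, 9, 9, 9, 9, 9, 9, 9, 9, 3, 3, 1].
133 − 17 = 116 transpositions; sign(π) = (−1)^116 = +1.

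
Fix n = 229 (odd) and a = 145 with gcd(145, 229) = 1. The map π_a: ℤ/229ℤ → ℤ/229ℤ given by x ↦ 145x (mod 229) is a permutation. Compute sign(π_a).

Orbit of 165 under x↦145x: [165, 109, 4, 122, 57, 21, 68]… (length divides ord_229(145)).
Cycle type of π: 76×3 + 1; total 4 cycles.
4 cycles on 229: each ℓ→(−1)^(ℓ−1), product (−1)^225 = -1.
(145|229)_J = -1 (Zolotarev's lemma cross-check).

-1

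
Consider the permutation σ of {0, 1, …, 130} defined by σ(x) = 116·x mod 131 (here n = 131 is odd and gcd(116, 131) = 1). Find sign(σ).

Orbit of 100 under x↦116x: [100, 72, 99, 87, 5, 56, 77]… (length divides ord_131(116)).
2 cycles of lengths [130, 1].
n − c = 131 − 2 = 129; sign = (−1)^129 = -1.

-1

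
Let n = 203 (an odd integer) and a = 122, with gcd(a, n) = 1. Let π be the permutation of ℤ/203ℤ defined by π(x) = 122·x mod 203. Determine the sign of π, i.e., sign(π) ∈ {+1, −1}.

Trace 169: π^k(169) = [169, 115, 23, 167, 74, 96, 141] for k=0..6.
8 cycles of lengths [42, 42, 42, 42, 14, 14, 6, 1].
8 cycles on 203: each ℓ→(−1)^(ℓ−1), product (−1)^195 = -1.

-1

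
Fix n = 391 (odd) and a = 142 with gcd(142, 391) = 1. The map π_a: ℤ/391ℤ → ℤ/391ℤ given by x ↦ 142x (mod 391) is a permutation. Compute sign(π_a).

Trace 93: π^k(93) = [93, 303, 16, 317, 49, 311, 370] for k=0..6.
π_142 has 6 disjoint cycles with lengths [176, 176, 16, 11, 11, 1] on {0,…,390}.
With 6 cycles on 391 points, sign = (−1)^{391−6} = -1.
The Jacobi symbol (142|391) = -1 (Zolotarev) agrees.

-1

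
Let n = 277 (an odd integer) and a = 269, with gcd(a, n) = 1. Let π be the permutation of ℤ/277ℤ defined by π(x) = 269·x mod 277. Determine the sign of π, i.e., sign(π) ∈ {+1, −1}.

-1

Orbit of 273 under x↦269x: [273, 32, 21, 109, 236, 51, 146]… (length divides ord_277(269)).
Cycle lengths of π_269 on ℤ/277ℤ: [92, 92, 92, 1]; 4 cycles in total.
277 − 4 = 273 transpositions; sign(π) = (−1)^273 = -1.
Zolotarev: (269|277) = -1, matching the cycle-count sign.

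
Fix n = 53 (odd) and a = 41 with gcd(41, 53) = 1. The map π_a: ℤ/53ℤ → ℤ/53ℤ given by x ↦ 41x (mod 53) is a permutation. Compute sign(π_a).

-1

Orbit of 15 under x↦41x: [15, 32, 40, 50, 36, 45, 43]… (length divides ord_53(41)).
Decompose π into cycles: lengths [52, 1] (2 cycles, including the fixed point 0).
n − c = 53 − 2 = 51; sign = (−1)^51 = -1.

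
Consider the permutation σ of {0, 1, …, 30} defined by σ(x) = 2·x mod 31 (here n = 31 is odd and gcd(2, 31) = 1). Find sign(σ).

+1

Orbit of 1 under x↦2x: [1, 2, 4, 8, 16]… (length divides ord_31(2)).
Decompose π into cycles: lengths [5, 5, 5, 5, 5, 5, 1] (7 cycles, including the fixed point 0).
7 cycles on 31: each ℓ→(−1)^(ℓ−1), product (−1)^24 = +1.
The Jacobi symbol (2|31) = +1 (Zolotarev) agrees.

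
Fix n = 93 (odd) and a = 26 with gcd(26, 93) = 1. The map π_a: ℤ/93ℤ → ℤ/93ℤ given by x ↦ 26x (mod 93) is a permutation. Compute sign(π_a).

Start at x=25: 25 → 92 → 67 → 68 → 1 → 26 → 25 (one orbit).
Cycle type of π: 6×15 + 2 + 1; total 17 cycles.
sign(π) = (−1)^{n − #cycles} = (−1)^{93−17} = (−1)^76 = +1.
Zolotarev: (26|93) = +1, matching the cycle-count sign.

+1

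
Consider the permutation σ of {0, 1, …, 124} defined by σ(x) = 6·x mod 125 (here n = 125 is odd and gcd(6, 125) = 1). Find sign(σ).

+1

Orbit of 26 under x↦6x: [26, 31, 61, 116, 71, 51, 56]… (length divides ord_125(6)).
Cycle type of π: 25×4 + 5×4 + 1×5; total 13 cycles.
13 cycles on 125: each ℓ→(−1)^(ℓ−1), product (−1)^112 = +1.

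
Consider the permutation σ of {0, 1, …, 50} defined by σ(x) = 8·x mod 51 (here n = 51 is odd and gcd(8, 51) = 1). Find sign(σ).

Orbit of 8 under x↦8x: [8, 13, 2, 16, 26, 4, 32]… (length divides ord_51(8)).
Cycle lengths of π_8 on ℤ/51ℤ: [8, 8, 8, 8, 8, 8, 2, 1]; 8 cycles in total.
Σ(ℓ_i−1) = 51−8 = 43; sign = (−1)^43 = -1.
Zolotarev: (8|51) = -1, matching the cycle-count sign.

-1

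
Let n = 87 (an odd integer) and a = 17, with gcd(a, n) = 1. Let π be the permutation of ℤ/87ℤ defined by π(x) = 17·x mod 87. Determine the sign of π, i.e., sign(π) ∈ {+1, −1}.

Start at x=41: 41 → 1 → 17 → 28 → 41 (one orbit).
The orbit structure of x ↦ 17x mod 87: 23 orbits of sizes [4, 4, 4, 4, 4, 4, 4, 4, 4, 4, 4, 4, 4, 4, 4, 4, 4, 4, 4, 4, 4, 2, 1].
With 23 cycles on 87 points, sign = (−1)^{87−23} = +1.
The Jacobi symbol (17|87) = +1 (Zolotarev) agrees.

+1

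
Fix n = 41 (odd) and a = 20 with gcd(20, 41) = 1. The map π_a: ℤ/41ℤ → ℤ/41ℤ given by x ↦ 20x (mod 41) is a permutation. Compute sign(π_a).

+1

Orbit of 31 under x↦20x: [31, 5, 18, 32, 25, 8, 37]… (length divides ord_41(20)).
Decompose π into cycles: lengths [20, 20, 1] (3 cycles, including the fixed point 0).
sign(π) = (−1)^{n − #cycles} = (−1)^{41−3} = (−1)^38 = +1.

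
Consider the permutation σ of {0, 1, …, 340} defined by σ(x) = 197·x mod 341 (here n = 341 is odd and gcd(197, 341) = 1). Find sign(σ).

+1

Trace 197: π^k(197) = [197, 276, 153, 133, 285, 221, 230] for k=0..6.
π_197 has 17 disjoint cycles with lengths [30, 30, 30, 30, 30, 30, 30, 30, 30, 30, 30, 2, 2, 2, 2, 2, 1] on {0,…,340}.
341 − 17 = 324 transpositions; sign(π) = (−1)^324 = +1.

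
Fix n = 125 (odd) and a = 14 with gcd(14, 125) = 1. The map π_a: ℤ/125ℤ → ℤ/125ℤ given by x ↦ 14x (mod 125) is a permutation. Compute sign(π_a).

Orbit of 99 under x↦14x: [99, 11, 29, 31, 59, 76, 64]… (length divides ord_125(14)).
π_14 has 7 disjoint cycles with lengths [50, 50, 10, 10, 2, 2, 1] on {0,…,124}.
7 cycles on 125: each ℓ→(−1)^(ℓ−1), product (−1)^118 = +1.

+1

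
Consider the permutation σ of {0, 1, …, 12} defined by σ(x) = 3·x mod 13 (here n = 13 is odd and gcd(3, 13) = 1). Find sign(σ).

Trace 3: π^k(3) = [3, 9, 1] for k=0..2.
π_3 has 5 disjoint cycles with lengths [3, 3, 3, 3, 1] on {0,…,12}.
Σ(ℓ_i−1) = 13−5 = 8; sign = (−1)^8 = +1.

+1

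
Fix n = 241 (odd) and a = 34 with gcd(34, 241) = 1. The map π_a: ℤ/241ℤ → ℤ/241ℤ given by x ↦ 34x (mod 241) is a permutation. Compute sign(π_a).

-1

Orbit of 214 under x↦34x: [214, 46, 118, 156, 2, 68, 143]… (length divides ord_241(34)).
The orbit structure of x ↦ 34x mod 241: 2 orbits of sizes [240, 1].
2 cycles on 241: each ℓ→(−1)^(ℓ−1), product (−1)^239 = -1.
Check: (34/241) = -1 by Zolotarev.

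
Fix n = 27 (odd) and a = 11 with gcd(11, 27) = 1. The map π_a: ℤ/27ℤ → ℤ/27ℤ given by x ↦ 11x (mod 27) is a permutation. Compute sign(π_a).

-1

Orbit of 17 under x↦11x: [17, 25, 5, 1, 11, 13, 8]… (length divides ord_27(11)).
Decompose π into cycles: lengths [18, 6, 2, 1] (4 cycles, including the fixed point 0).
4 cycles on 27: each ℓ→(−1)^(ℓ−1), product (−1)^23 = -1.
The Jacobi symbol (11|27) = -1 (Zolotarev) agrees.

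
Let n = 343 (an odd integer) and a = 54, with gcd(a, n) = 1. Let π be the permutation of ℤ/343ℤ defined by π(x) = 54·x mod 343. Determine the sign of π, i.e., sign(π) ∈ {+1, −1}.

-1

Trace 87: π^k(87) = [87, 239, 215, 291, 279, 317, 311] for k=0..6.
The orbit structure of x ↦ 54x mod 343: 4 orbits of sizes [294, 42, 6, 1].
343 − 4 = 339 transpositions; sign(π) = (−1)^339 = -1.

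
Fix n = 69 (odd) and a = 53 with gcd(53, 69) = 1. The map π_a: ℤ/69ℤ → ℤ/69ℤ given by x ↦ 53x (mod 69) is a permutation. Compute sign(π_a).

Orbit of 25 under x↦53x: [25, 14, 52, 65, 64, 11, 31]… (length divides ord_69(53)).
Cycle type of π: 22×3 + 2 + 1; total 5 cycles.
n − c = 69 − 5 = 64; sign = (−1)^64 = +1.
(53|69)_J = +1 (Zolotarev's lemma cross-check).

+1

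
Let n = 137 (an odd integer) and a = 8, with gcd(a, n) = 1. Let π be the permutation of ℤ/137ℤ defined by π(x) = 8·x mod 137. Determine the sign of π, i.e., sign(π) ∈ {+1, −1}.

Trace 119: π^k(119) = [119, 130, 81, 100, 115, 98, 99] for k=0..6.
Decompose π into cycles: lengths [68, 68, 1] (3 cycles, including the fixed point 0).
3 cycles on 137: each ℓ→(−1)^(ℓ−1), product (−1)^134 = +1.
(8|137)_J = +1 (Zolotarev's lemma cross-check).

+1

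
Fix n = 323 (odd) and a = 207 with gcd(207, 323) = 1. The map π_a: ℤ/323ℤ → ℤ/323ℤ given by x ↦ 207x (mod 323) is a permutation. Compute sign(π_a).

-1

Start at x=320: 320 → 25 → 7 → 157 → 199 → 172 → 74 → … (one orbit).
The orbit structure of x ↦ 207x mod 323: 6 orbits of sizes [144, 144, 16, 9, 9, 1].
Σ(ℓ_i−1) = 323−6 = 317; sign = (−1)^317 = -1.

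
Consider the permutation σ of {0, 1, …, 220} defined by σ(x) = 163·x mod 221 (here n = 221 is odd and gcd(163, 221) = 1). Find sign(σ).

Trace 24: π^k(24) = [24, 155, 71, 81, 164, 212, 80] for k=0..6.
Cycle type of π: 48×4 + 16 + 12 + 1; total 7 cycles.
With 7 cycles on 221 points, sign = (−1)^{221−7} = +1.

+1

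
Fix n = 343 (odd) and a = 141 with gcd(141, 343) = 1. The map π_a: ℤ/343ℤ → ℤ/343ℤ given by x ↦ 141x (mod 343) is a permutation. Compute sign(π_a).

Orbit of 120 under x↦141x: [120, 113, 155, 246, 43, 232, 127]… (length divides ord_343(141)).
19 cycles of lengths [49, 49, 49, 49, 49, 49, 7, 7, 7, 7, 7, 7, 1, 1, 1, 1, 1, 1, 1].
sign(π) = (−1)^{n − #cycles} = (−1)^{343−19} = (−1)^324 = +1.
Via Zolotarev, sign(π_{141}) = (141|343) = +1.

+1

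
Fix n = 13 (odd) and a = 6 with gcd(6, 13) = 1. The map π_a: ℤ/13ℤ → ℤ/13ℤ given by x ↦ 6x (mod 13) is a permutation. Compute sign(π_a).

-1

Orbit of 12 under x↦6x: [12, 7, 3, 5, 4, 11, 1]… (length divides ord_13(6)).
Cycle type of π: 12 + 1; total 2 cycles.
n − c = 13 − 2 = 11; sign = (−1)^11 = -1.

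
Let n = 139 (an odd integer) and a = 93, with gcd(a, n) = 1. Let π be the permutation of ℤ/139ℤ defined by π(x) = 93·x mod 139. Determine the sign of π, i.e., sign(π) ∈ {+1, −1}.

-1

Orbit of 22 under x↦93x: [22, 100, 126, 42, 14, 51, 17]… (length divides ord_139(93)).
The orbit structure of x ↦ 93x mod 139: 2 orbits of sizes [138, 1].
sign(π) = (−1)^{n − #cycles} = (−1)^{139−2} = (−1)^137 = -1.
Check: (93/139) = -1 by Zolotarev.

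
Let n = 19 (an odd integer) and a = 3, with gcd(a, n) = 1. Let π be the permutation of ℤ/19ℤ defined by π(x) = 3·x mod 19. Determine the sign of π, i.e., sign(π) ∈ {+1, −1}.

Trace 9: π^k(9) = [9, 8, 5, 15, 7, 2, 6] for k=0..6.
The orbit structure of x ↦ 3x mod 19: 2 orbits of sizes [18, 1].
n − c = 19 − 2 = 17; sign = (−1)^17 = -1.
The Jacobi symbol (3|19) = -1 (Zolotarev) agrees.

-1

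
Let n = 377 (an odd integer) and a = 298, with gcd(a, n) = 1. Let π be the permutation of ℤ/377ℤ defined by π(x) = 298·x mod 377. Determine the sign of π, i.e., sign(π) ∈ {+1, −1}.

-1

Start at x=77: 77 → 326 → 259 → 274 → 220 → 339 → 363 → … (one orbit).
Cycle lengths of π_298 on ℤ/377ℤ: [28, 28, 28, 28, 28, 28, 28, 28, 28, 28, 28, 28, 28, 2, 2, 2, 2, 2, 2, 1]; 20 cycles in total.
377 − 20 = 357 transpositions; sign(π) = (−1)^357 = -1.
Via Zolotarev, sign(π_{298}) = (298|377) = -1.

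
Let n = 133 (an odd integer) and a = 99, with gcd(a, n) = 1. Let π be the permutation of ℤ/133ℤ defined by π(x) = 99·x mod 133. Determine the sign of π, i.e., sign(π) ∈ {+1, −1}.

Start at x=99: 99 → 92 → 64 → 85 → 36 → 106 → 120 → … (one orbit).
Cycle type of π: 9×14 + 1×7; total 21 cycles.
133 − 21 = 112 transpositions; sign(π) = (−1)^112 = +1.

+1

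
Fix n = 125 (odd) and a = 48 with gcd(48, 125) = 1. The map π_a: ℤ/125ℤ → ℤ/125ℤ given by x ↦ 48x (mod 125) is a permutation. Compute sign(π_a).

-1

Start at x=28: 28 → 94 → 12 → 76 → 23 → 104 → 117 → … (one orbit).
Cycle type of π: 100 + 20 + 4 + 1; total 4 cycles.
125 − 4 = 121 transpositions; sign(π) = (−1)^121 = -1.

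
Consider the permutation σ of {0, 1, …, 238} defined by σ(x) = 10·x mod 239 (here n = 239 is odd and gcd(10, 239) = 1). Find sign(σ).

Start at x=10: 10 → 100 → 44 → 201 → 98 → 24 → 1 → 10 (one orbit).
35 cycles of lengths [7, 7, 7, 7, 7, 7, 7, 7, 7, 7, 7, 7, 7, 7, 7, 7, 7, 7, 7, 7, 7, 7, 7, 7, 7, 7, 7, 7, 7, 7, 7, 7, 7, 7, 1].
239 − 35 = 204 transpositions; sign(π) = (−1)^204 = +1.

+1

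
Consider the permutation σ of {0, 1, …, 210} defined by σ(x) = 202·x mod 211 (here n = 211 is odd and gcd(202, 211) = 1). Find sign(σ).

-1

Start at x=5: 5 → 166 → 194 → 153 → 100 → 155 → 82 → … (one orbit).
Decompose π into cycles: lengths [210, 1] (2 cycles, including the fixed point 0).
2 cycles on 211: each ℓ→(−1)^(ℓ−1), product (−1)^209 = -1.
Zolotarev: (202|211) = -1, matching the cycle-count sign.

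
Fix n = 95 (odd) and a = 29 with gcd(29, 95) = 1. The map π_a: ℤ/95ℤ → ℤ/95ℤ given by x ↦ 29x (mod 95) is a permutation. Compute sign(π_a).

-1

Trace 94: π^k(94) = [94, 66, 14, 26, 89, 16, 84] for k=0..6.
Cycle lengths of π_29 on ℤ/95ℤ: [18, 18, 18, 18, 18, 2, 2, 1]; 8 cycles in total.
Σ(ℓ_i−1) = 95−8 = 87; sign = (−1)^87 = -1.
Zolotarev: (29|95) = -1, matching the cycle-count sign.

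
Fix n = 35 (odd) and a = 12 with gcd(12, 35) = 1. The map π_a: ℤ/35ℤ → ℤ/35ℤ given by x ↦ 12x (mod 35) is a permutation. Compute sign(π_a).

Trace 4: π^k(4) = [4, 13, 16, 17, 29, 33, 11] for k=0..6.
5 cycles of lengths [12, 12, 6, 4, 1].
Σ(ℓ_i−1) = 35−5 = 30; sign = (−1)^30 = +1.
(12|35)_J = +1 (Zolotarev's lemma cross-check).

+1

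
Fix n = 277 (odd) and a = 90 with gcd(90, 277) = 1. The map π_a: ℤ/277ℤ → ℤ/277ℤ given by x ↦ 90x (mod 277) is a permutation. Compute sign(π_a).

+1

Orbit of 100 under x↦90x: [100, 136, 52, 248, 160, 273, 194]… (length divides ord_277(90)).
Cycle lengths of π_90 on ℤ/277ℤ: [69, 69, 69, 69, 1]; 5 cycles in total.
With 5 cycles on 277 points, sign = (−1)^{277−5} = +1.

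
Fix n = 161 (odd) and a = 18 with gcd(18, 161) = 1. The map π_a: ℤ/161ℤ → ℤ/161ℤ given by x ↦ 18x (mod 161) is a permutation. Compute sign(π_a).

Start at x=71: 71 → 151 → 142 → 141 → 123 → 121 → 85 → … (one orbit).
9 cycles of lengths [33, 33, 33, 33, 11, 11, 3, 3, 1].
n − c = 161 − 9 = 152; sign = (−1)^152 = +1.

+1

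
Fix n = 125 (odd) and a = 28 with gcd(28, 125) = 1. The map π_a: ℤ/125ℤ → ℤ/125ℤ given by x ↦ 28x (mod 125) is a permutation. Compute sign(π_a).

-1

Start at x=108: 108 → 24 → 47 → 66 → 98 → 119 → 82 → … (one orbit).
Cycle lengths of π_28 on ℤ/125ℤ: [100, 20, 4, 1]; 4 cycles in total.
125 − 4 = 121 transpositions; sign(π) = (−1)^121 = -1.
Check: (28/125) = -1 by Zolotarev.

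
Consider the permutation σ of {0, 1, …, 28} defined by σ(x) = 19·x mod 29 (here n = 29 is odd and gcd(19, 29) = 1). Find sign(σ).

-1

Trace 22: π^k(22) = [22, 12, 25, 11, 6, 27, 20] for k=0..6.
Decompose π into cycles: lengths [28, 1] (2 cycles, including the fixed point 0).
sign(π) = (−1)^{n − #cycles} = (−1)^{29−2} = (−1)^27 = -1.
Zolotarev: (19|29) = -1, matching the cycle-count sign.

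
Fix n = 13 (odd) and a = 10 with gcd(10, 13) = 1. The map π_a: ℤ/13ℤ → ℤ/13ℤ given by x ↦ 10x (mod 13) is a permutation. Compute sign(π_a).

Start at x=10: 10 → 9 → 12 → 3 → 4 → 1 → 10 (one orbit).
3 cycles of lengths [6, 6, 1].
sign(π) = (−1)^{n − #cycles} = (−1)^{13−3} = (−1)^10 = +1.
(10|13)_J = +1 (Zolotarev's lemma cross-check).

+1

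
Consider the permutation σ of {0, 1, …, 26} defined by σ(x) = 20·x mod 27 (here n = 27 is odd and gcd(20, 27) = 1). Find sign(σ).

Start at x=8: 8 → 25 → 14 → 10 → 11 → 4 → 26 → … (one orbit).
The orbit structure of x ↦ 20x mod 27: 4 orbits of sizes [18, 6, 2, 1].
With 4 cycles on 27 points, sign = (−1)^{27−4} = -1.

-1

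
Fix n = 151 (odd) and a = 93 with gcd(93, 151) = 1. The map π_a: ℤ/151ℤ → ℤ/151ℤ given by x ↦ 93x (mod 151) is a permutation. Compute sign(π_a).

-1

Trace 123: π^k(123) = [123, 114, 32, 107, 136, 115, 125] for k=0..6.
The orbit structure of x ↦ 93x mod 151: 2 orbits of sizes [150, 1].
sign(π) = (−1)^{n − #cycles} = (−1)^{151−2} = (−1)^149 = -1.
(93|151)_J = -1 (Zolotarev's lemma cross-check).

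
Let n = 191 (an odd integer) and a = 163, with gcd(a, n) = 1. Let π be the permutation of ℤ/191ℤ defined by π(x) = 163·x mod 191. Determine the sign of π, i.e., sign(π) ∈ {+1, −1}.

+1

Orbit of 17 under x↦163x: [17, 97, 149, 30, 115, 27, 8]… (length divides ord_191(163)).
π_163 has 3 disjoint cycles with lengths [95, 95, 1] on {0,…,190}.
sign(π) = (−1)^{n − #cycles} = (−1)^{191−3} = (−1)^188 = +1.
The Jacobi symbol (163|191) = +1 (Zolotarev) agrees.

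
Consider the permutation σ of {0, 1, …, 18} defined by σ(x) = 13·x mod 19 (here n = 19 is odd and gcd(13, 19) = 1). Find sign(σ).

-1

Orbit of 18 under x↦13x: [18, 6, 2, 7, 15, 5, 8]… (length divides ord_19(13)).
Decompose π into cycles: lengths [18, 1] (2 cycles, including the fixed point 0).
n − c = 19 − 2 = 17; sign = (−1)^17 = -1.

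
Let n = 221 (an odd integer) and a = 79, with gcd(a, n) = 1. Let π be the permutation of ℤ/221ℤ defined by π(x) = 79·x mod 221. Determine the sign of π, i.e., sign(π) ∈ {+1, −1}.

Trace 1: π^k(1) = [1, 79, 53, 209, 157, 27, 144] for k=0..6.
Cycle type of π: 16×13 + 1×13; total 26 cycles.
n − c = 221 − 26 = 195; sign = (−1)^195 = -1.

-1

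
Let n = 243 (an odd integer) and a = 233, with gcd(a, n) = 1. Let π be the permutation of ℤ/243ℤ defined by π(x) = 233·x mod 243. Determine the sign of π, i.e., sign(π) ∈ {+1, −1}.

Trace 116: π^k(116) = [116, 55, 179, 154, 161, 91, 62] for k=0..6.
Decompose π into cycles: lengths [54, 54, 54, 18, 18, 18, 6, 6, 6, 2, 2, 2, 2, 1] (14 cycles, including the fixed point 0).
243 − 14 = 229 transpositions; sign(π) = (−1)^229 = -1.

-1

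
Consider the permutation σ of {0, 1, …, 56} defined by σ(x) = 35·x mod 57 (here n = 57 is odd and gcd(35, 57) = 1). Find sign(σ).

Orbit of 43 under x↦35x: [43, 23, 7, 17, 25, 20, 16]… (length divides ord_57(35)).
π_35 has 6 disjoint cycles with lengths [18, 18, 9, 9, 2, 1] on {0,…,56}.
sign(π) = (−1)^{n − #cycles} = (−1)^{57−6} = (−1)^51 = -1.

-1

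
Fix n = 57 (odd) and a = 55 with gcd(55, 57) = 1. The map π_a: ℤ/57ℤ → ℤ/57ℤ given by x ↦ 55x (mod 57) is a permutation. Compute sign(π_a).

Trace 43: π^k(43) = [43, 28, 1, 55, 4, 49, 16] for k=0..6.
Cycle lengths of π_55 on ℤ/57ℤ: [9, 9, 9, 9, 9, 9, 1, 1, 1]; 9 cycles in total.
With 9 cycles on 57 points, sign = (−1)^{57−9} = +1.
Check: (55/57) = +1 by Zolotarev.

+1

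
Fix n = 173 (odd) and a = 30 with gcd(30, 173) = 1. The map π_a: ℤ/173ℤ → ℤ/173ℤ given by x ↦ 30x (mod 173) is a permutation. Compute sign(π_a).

-1

Orbit of 102 under x↦30x: [102, 119, 110, 13, 44, 109, 156]… (length divides ord_173(30)).
Cycle type of π: 172 + 1; total 2 cycles.
n − c = 173 − 2 = 171; sign = (−1)^171 = -1.
Check: (30/173) = -1 by Zolotarev.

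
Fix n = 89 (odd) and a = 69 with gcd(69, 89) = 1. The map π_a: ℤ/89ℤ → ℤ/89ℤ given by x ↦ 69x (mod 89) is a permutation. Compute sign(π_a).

+1

Orbit of 69 under x↦69x: [69, 44, 10, 67, 84, 11, 47]… (length divides ord_89(69)).
3 cycles of lengths [44, 44, 1].
3 cycles on 89: each ℓ→(−1)^(ℓ−1), product (−1)^86 = +1.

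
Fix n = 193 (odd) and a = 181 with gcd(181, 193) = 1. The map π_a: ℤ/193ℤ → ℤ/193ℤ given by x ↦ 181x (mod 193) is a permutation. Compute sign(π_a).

+1

Start at x=63: 63 → 16 → 1 → 181 → 144 → 9 → 85 → … (one orbit).
9 cycles of lengths [24, 24, 24, 24, 24, 24, 24, 24, 1].
9 cycles on 193: each ℓ→(−1)^(ℓ−1), product (−1)^184 = +1.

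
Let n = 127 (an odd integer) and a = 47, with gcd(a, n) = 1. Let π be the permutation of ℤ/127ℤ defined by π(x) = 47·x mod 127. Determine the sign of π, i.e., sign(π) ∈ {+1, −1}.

Trace 64: π^k(64) = [64, 87, 25, 32, 107, 76, 16] for k=0..6.
7 cycles of lengths [21, 21, 21, 21, 21, 21, 1].
sign(π) = (−1)^{n − #cycles} = (−1)^{127−7} = (−1)^120 = +1.
Zolotarev: (47|127) = +1, matching the cycle-count sign.

+1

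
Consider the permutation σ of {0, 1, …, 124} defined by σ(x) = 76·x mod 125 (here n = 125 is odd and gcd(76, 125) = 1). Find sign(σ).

Trace 51: π^k(51) = [51, 1, 76, 26, 101] for k=0..4.
π_76 has 45 disjoint cycles with lengths [5, 5, 5, 5, 5, 5, 5, 5, 5, 5, 5, 5, 5, 5, 5, 5, 5, 5, 5, 5, 1, 1, 1, 1, 1, 1, 1, 1, 1, 1, 1, 1, 1, 1, 1, 1, 1, 1, 1, 1, 1, 1, 1, 1, 1] on {0,…,124}.
sign(π) = (−1)^{n − #cycles} = (−1)^{125−45} = (−1)^80 = +1.
(76|125)_J = +1 (Zolotarev's lemma cross-check).

+1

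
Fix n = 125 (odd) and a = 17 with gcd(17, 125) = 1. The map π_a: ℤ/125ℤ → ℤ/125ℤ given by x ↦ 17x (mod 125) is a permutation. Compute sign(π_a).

Orbit of 121 under x↦17x: [121, 57, 94, 98, 41, 72, 99]… (length divides ord_125(17)).
The orbit structure of x ↦ 17x mod 125: 4 orbits of sizes [100, 20, 4, 1].
n − c = 125 − 4 = 121; sign = (−1)^121 = -1.

-1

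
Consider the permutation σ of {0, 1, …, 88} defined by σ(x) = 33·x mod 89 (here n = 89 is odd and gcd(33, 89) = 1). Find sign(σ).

Trace 9: π^k(9) = [9, 30, 11, 7, 53, 58, 45] for k=0..6.
π_33 has 2 disjoint cycles with lengths [88, 1] on {0,…,88}.
2 cycles on 89: each ℓ→(−1)^(ℓ−1), product (−1)^87 = -1.

-1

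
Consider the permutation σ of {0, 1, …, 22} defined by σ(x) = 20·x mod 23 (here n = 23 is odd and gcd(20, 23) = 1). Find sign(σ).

-1

Start at x=8: 8 → 22 → 3 → 14 → 4 → 11 → 13 → … (one orbit).
2 cycles of lengths [22, 1].
2 cycles on 23: each ℓ→(−1)^(ℓ−1), product (−1)^21 = -1.
Via Zolotarev, sign(π_{20}) = (20|23) = -1.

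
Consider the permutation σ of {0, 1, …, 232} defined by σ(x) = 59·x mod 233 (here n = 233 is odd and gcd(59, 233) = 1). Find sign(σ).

-1

Orbit of 120 under x↦59x: [120, 90, 184, 138, 220, 165, 182]… (length divides ord_233(59)).
2 cycles of lengths [232, 1].
sign(π) = (−1)^{n − #cycles} = (−1)^{233−2} = (−1)^231 = -1.
(59|233)_J = -1 (Zolotarev's lemma cross-check).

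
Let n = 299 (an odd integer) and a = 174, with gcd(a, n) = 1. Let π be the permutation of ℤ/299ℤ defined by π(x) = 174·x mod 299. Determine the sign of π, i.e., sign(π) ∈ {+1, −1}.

-1

Orbit of 216 under x↦174x: [216, 209, 187, 246, 47, 105, 31]… (length divides ord_299(174)).
Cycle type of π: 44×6 + 11×2 + 4×3 + 1; total 12 cycles.
299 − 12 = 287 transpositions; sign(π) = (−1)^287 = -1.
Zolotarev: (174|299) = -1, matching the cycle-count sign.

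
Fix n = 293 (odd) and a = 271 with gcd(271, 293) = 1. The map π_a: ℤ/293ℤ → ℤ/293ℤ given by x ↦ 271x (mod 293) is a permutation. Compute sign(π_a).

Trace 140: π^k(140) = [140, 143, 77, 64, 57, 211, 46] for k=0..6.
The orbit structure of x ↦ 271x mod 293: 3 orbits of sizes [146, 146, 1].
sign(π) = (−1)^{n − #cycles} = (−1)^{293−3} = (−1)^290 = +1.
(271|293)_J = +1 (Zolotarev's lemma cross-check).

+1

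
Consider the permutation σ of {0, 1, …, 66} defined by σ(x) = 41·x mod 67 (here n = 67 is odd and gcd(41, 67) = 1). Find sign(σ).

-1

Orbit of 65 under x↦41x: [65, 52, 55, 44, 62, 63, 37]… (length divides ord_67(41)).
The orbit structure of x ↦ 41x mod 67: 2 orbits of sizes [66, 1].
n − c = 67 − 2 = 65; sign = (−1)^65 = -1.
Check: (41/67) = -1 by Zolotarev.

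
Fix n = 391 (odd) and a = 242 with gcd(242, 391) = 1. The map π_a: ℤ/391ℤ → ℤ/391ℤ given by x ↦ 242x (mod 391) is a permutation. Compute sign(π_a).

+1

Orbit of 13 under x↦242x: [13, 18, 55, 16, 353, 188, 140]… (length divides ord_391(242)).
The orbit structure of x ↦ 242x mod 391: 15 orbits of sizes [44, 44, 44, 44, 44, 44, 44, 44, 11, 11, 4, 4, 4, 4, 1].
n − c = 391 − 15 = 376; sign = (−1)^376 = +1.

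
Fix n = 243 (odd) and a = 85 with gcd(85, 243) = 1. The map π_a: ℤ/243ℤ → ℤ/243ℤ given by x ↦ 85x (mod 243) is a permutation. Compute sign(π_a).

+1

Trace 121: π^k(121) = [121, 79, 154, 211, 196, 136, 139] for k=0..6.
Cycle type of π: 81×2 + 27×2 + 9×2 + 3×2 + 1×3; total 11 cycles.
Σ(ℓ_i−1) = 243−11 = 232; sign = (−1)^232 = +1.
Check: (85/243) = +1 by Zolotarev.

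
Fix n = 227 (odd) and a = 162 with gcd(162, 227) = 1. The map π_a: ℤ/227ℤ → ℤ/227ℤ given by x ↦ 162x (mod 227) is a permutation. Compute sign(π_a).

-1

Start at x=74: 74 → 184 → 71 → 152 → 108 → 17 → 30 → … (one orbit).
2 cycles of lengths [226, 1].
n − c = 227 − 2 = 225; sign = (−1)^225 = -1.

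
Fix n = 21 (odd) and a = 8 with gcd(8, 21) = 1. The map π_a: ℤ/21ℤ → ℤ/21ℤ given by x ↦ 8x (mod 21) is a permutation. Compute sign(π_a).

-1

Start at x=8: 8 → 1 → 8 (one orbit).
Cycle type of π: 2×7 + 1×7; total 14 cycles.
With 14 cycles on 21 points, sign = (−1)^{21−14} = -1.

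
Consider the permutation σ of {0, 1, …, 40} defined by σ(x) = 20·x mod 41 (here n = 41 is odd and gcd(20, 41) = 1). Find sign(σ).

Start at x=37: 37 → 2 → 40 → 21 → 10 → 36 → 23 → … (one orbit).
Decompose π into cycles: lengths [20, 20, 1] (3 cycles, including the fixed point 0).
n − c = 41 − 3 = 38; sign = (−1)^38 = +1.
(20|41)_J = +1 (Zolotarev's lemma cross-check).

+1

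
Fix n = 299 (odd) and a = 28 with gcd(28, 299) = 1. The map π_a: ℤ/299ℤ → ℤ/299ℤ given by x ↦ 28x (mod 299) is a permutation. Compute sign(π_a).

+1

Orbit of 165 under x↦28x: [165, 135, 192, 293, 131, 80, 147]… (length divides ord_299(28)).
Decompose π into cycles: lengths [132, 132, 22, 12, 1] (5 cycles, including the fixed point 0).
With 5 cycles on 299 points, sign = (−1)^{299−5} = +1.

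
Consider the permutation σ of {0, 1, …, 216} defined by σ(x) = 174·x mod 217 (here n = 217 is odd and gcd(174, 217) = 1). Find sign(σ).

Orbit of 20 under x↦174x: [20, 8, 90, 36, 188, 162, 195]… (length divides ord_217(174)).
π_174 has 12 disjoint cycles with lengths [30, 30, 30, 30, 30, 30, 15, 15, 2, 2, 2, 1] on {0,…,216}.
sign(π) = (−1)^{n − #cycles} = (−1)^{217−12} = (−1)^205 = -1.
Zolotarev: (174|217) = -1, matching the cycle-count sign.

-1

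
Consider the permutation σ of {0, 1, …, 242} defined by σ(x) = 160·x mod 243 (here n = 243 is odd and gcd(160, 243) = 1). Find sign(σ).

+1

Start at x=25: 25 → 112 → 181 → 43 → 76 → 10 → 142 → … (one orbit).
Cycle lengths of π_160 on ℤ/243ℤ: [81, 81, 27, 27, 9, 9, 3, 3, 1, 1, 1]; 11 cycles in total.
Σ(ℓ_i−1) = 243−11 = 232; sign = (−1)^232 = +1.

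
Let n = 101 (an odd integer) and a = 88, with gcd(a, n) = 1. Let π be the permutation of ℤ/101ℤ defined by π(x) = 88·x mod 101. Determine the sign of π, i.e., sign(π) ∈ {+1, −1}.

+1

Orbit of 78 under x↦88x: [78, 97, 52, 31, 1, 88, 68]… (length divides ord_101(88)).
The orbit structure of x ↦ 88x mod 101: 5 orbits of sizes [25, 25, 25, 25, 1].
Σ(ℓ_i−1) = 101−5 = 96; sign = (−1)^96 = +1.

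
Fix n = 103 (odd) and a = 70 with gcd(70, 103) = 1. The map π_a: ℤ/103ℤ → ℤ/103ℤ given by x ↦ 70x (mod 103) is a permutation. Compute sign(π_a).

Orbit of 38 under x↦70x: [38, 85, 79, 71, 26, 69, 92]… (length divides ord_103(70)).
2 cycles of lengths [102, 1].
With 2 cycles on 103 points, sign = (−1)^{103−2} = -1.

-1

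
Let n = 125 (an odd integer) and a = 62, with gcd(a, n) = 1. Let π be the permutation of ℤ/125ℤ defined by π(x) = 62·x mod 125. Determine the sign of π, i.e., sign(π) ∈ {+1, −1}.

Trace 44: π^k(44) = [44, 103, 11, 57, 34, 108, 71] for k=0..6.
4 cycles of lengths [100, 20, 4, 1].
sign(π) = (−1)^{n − #cycles} = (−1)^{125−4} = (−1)^121 = -1.
The Jacobi symbol (62|125) = -1 (Zolotarev) agrees.

-1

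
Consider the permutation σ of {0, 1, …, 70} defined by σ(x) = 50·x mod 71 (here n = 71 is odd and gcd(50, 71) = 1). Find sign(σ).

Trace 32: π^k(32) = [32, 38, 54, 2, 29, 30, 9] for k=0..6.
Decompose π into cycles: lengths [35, 35, 1] (3 cycles, including the fixed point 0).
71 − 3 = 68 transpositions; sign(π) = (−1)^68 = +1.
Via Zolotarev, sign(π_{50}) = (50|71) = +1.

+1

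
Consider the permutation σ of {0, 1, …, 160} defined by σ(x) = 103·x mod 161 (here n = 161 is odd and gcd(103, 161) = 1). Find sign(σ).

+1

Start at x=33: 33 → 18 → 83 → 16 → 38 → 50 → 159 → … (one orbit).
Cycle type of π: 66×2 + 22 + 6 + 1; total 5 cycles.
sign(π) = (−1)^{n − #cycles} = (−1)^{161−5} = (−1)^156 = +1.
Zolotarev: (103|161) = +1, matching the cycle-count sign.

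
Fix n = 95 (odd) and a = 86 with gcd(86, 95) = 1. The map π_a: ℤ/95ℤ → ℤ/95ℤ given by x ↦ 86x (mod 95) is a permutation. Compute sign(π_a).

-1

Trace 6: π^k(6) = [6, 41, 11, 91, 36, 56, 66] for k=0..6.
Cycle lengths of π_86 on ℤ/95ℤ: [18, 18, 18, 18, 18, 1, 1, 1, 1, 1]; 10 cycles in total.
95 − 10 = 85 transpositions; sign(π) = (−1)^85 = -1.
Check: (86/95) = -1 by Zolotarev.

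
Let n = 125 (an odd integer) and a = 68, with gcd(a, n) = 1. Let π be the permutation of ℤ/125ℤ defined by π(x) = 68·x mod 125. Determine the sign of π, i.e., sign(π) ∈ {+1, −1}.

Orbit of 124 under x↦68x: [124, 57, 1, 68]… (length divides ord_125(68)).
The orbit structure of x ↦ 68x mod 125: 32 orbits of sizes [4, 4, 4, 4, 4, 4, 4, 4, 4, 4, 4, 4, 4, 4, 4, 4, 4, 4, 4, 4, 4, 4, 4, 4, 4, 4, 4, 4, 4, 4, 4, 1].
Σ(ℓ_i−1) = 125−32 = 93; sign = (−1)^93 = -1.

-1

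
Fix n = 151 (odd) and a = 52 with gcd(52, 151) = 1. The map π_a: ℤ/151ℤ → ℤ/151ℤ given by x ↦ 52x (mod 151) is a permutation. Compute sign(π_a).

Trace 62: π^k(62) = [62, 53, 38, 13, 72, 120, 49] for k=0..6.
The orbit structure of x ↦ 52x mod 151: 2 orbits of sizes [150, 1].
sign(π) = (−1)^{n − #cycles} = (−1)^{151−2} = (−1)^149 = -1.
The Jacobi symbol (52|151) = -1 (Zolotarev) agrees.

-1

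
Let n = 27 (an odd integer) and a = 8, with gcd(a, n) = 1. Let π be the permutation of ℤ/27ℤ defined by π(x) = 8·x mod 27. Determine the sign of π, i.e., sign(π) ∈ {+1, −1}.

-1

Start at x=1: 1 → 8 → 10 → 26 → 19 → 17 → 1 (one orbit).
Cycle type of π: 6×3 + 2×4 + 1; total 8 cycles.
sign(π) = (−1)^{n − #cycles} = (−1)^{27−8} = (−1)^19 = -1.
Zolotarev: (8|27) = -1, matching the cycle-count sign.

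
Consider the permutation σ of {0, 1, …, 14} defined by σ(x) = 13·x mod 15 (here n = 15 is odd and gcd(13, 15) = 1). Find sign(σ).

Trace 1: π^k(1) = [1, 13, 4, 7] for k=0..3.
Decompose π into cycles: lengths [4, 4, 4, 1, 1, 1] (6 cycles, including the fixed point 0).
Σ(ℓ_i−1) = 15−6 = 9; sign = (−1)^9 = -1.
Via Zolotarev, sign(π_{13}) = (13|15) = -1.

-1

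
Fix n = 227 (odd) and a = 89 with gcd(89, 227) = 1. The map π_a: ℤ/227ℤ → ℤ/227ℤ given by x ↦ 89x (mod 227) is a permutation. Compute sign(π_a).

+1

Orbit of 171 under x↦89x: [171, 10, 209, 214, 205, 85, 74]… (length divides ord_227(89)).
Cycle type of π: 113×2 + 1; total 3 cycles.
3 cycles on 227: each ℓ→(−1)^(ℓ−1), product (−1)^224 = +1.
(89|227)_J = +1 (Zolotarev's lemma cross-check).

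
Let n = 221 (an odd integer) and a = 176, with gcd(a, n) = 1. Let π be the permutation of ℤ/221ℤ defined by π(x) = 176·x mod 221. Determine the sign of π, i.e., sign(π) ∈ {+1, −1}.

Start at x=179: 179 → 122 → 35 → 193 → 155 → 97 → 55 → … (one orbit).
π_176 has 7 disjoint cycles with lengths [48, 48, 48, 48, 16, 12, 1] on {0,…,220}.
221 − 7 = 214 transpositions; sign(π) = (−1)^214 = +1.

+1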